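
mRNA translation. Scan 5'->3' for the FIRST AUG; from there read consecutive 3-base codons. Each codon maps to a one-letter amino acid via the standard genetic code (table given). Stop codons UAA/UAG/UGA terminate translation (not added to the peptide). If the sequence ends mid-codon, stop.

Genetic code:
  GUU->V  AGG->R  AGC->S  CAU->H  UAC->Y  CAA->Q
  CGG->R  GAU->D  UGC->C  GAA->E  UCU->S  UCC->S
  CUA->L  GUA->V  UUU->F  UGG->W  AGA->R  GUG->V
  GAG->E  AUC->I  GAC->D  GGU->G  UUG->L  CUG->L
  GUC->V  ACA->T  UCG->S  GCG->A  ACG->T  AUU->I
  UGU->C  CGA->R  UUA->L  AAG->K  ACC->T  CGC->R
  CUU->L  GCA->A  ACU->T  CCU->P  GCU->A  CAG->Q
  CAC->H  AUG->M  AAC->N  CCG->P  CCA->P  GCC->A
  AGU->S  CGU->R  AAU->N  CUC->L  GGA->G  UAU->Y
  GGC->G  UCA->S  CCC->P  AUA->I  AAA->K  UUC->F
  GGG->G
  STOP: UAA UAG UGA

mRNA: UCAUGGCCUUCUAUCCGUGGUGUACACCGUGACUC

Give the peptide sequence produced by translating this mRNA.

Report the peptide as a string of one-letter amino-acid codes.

Answer: MAFYPWCTP

Derivation:
start AUG at pos 2
pos 2: AUG -> M; peptide=M
pos 5: GCC -> A; peptide=MA
pos 8: UUC -> F; peptide=MAF
pos 11: UAU -> Y; peptide=MAFY
pos 14: CCG -> P; peptide=MAFYP
pos 17: UGG -> W; peptide=MAFYPW
pos 20: UGU -> C; peptide=MAFYPWC
pos 23: ACA -> T; peptide=MAFYPWCT
pos 26: CCG -> P; peptide=MAFYPWCTP
pos 29: UGA -> STOP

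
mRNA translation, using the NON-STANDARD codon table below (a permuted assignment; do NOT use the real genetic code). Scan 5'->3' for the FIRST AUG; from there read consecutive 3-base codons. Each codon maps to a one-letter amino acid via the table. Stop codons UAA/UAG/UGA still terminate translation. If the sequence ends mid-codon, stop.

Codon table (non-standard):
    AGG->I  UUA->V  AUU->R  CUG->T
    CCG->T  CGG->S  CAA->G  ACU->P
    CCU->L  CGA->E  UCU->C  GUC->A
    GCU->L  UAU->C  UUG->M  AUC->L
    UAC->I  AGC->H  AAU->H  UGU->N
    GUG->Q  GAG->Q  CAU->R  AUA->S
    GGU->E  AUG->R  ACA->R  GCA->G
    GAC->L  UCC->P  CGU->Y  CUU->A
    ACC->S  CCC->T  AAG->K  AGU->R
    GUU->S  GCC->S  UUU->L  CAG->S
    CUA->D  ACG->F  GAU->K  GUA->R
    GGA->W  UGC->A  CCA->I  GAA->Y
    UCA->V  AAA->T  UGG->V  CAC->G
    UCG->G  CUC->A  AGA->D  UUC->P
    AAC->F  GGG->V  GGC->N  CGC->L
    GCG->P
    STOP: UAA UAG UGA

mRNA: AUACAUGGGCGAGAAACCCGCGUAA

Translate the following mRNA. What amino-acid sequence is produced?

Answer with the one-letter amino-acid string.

Answer: RNQTTP

Derivation:
start AUG at pos 4
pos 4: AUG -> R; peptide=R
pos 7: GGC -> N; peptide=RN
pos 10: GAG -> Q; peptide=RNQ
pos 13: AAA -> T; peptide=RNQT
pos 16: CCC -> T; peptide=RNQTT
pos 19: GCG -> P; peptide=RNQTTP
pos 22: UAA -> STOP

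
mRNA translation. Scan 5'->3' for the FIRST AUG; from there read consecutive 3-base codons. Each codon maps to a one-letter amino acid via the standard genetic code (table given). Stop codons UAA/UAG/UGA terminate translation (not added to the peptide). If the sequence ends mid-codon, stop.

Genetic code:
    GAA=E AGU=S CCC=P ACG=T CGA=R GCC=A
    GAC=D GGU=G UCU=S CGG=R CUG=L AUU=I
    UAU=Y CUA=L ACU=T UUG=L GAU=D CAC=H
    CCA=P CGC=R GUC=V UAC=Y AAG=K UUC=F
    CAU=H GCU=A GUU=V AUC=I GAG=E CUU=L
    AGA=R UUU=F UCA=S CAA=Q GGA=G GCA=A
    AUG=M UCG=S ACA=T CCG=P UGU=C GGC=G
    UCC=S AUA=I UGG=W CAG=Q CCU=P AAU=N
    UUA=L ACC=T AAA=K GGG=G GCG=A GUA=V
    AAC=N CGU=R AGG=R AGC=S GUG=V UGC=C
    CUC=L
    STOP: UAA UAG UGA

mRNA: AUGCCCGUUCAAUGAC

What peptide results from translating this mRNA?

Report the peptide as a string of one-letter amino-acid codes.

Answer: MPVQ

Derivation:
start AUG at pos 0
pos 0: AUG -> M; peptide=M
pos 3: CCC -> P; peptide=MP
pos 6: GUU -> V; peptide=MPV
pos 9: CAA -> Q; peptide=MPVQ
pos 12: UGA -> STOP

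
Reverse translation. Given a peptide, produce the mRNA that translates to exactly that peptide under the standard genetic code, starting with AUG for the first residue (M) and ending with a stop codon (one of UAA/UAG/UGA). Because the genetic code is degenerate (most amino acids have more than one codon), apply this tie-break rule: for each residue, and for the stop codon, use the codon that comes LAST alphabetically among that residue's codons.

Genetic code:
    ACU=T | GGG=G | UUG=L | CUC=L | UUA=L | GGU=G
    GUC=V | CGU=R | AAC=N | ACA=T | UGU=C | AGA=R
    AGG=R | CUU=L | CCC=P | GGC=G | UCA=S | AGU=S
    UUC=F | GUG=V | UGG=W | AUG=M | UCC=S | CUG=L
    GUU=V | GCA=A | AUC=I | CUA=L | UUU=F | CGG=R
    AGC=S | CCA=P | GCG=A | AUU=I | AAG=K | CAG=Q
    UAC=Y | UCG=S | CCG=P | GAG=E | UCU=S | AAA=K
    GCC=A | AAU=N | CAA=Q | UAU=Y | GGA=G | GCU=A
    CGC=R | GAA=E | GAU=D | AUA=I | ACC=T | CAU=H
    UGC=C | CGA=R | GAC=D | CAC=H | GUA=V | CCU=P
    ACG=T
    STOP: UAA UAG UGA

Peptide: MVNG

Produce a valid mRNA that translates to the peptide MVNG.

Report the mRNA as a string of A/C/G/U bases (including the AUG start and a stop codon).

residue 1: M -> AUG (start codon)
residue 2: V codons sorted = GUA,GUC,GUG,GUU -> pick last = GUU
residue 3: N codons sorted = AAC,AAU -> pick last = AAU
residue 4: G codons sorted = GGA,GGC,GGG,GGU -> pick last = GGU
terminator: stop codons sorted = UAA,UAG,UGA -> pick last = UGA

Answer: mRNA: AUGGUUAAUGGUUGA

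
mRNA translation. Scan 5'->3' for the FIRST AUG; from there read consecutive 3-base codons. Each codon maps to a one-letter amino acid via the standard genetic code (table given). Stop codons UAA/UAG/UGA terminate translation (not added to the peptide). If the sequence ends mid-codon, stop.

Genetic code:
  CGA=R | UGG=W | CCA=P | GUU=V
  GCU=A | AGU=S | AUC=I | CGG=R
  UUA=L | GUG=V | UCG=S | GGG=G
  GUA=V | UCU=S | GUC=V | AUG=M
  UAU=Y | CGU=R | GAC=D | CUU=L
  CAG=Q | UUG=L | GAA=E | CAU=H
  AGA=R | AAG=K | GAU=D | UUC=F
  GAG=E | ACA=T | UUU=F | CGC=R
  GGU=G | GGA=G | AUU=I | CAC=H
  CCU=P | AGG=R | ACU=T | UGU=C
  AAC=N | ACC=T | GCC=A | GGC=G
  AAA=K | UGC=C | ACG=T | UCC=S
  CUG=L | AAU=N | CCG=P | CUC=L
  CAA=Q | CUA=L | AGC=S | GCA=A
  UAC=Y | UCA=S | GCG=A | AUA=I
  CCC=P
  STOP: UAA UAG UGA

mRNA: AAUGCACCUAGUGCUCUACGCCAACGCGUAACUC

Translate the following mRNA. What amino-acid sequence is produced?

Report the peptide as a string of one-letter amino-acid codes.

start AUG at pos 1
pos 1: AUG -> M; peptide=M
pos 4: CAC -> H; peptide=MH
pos 7: CUA -> L; peptide=MHL
pos 10: GUG -> V; peptide=MHLV
pos 13: CUC -> L; peptide=MHLVL
pos 16: UAC -> Y; peptide=MHLVLY
pos 19: GCC -> A; peptide=MHLVLYA
pos 22: AAC -> N; peptide=MHLVLYAN
pos 25: GCG -> A; peptide=MHLVLYANA
pos 28: UAA -> STOP

Answer: MHLVLYANA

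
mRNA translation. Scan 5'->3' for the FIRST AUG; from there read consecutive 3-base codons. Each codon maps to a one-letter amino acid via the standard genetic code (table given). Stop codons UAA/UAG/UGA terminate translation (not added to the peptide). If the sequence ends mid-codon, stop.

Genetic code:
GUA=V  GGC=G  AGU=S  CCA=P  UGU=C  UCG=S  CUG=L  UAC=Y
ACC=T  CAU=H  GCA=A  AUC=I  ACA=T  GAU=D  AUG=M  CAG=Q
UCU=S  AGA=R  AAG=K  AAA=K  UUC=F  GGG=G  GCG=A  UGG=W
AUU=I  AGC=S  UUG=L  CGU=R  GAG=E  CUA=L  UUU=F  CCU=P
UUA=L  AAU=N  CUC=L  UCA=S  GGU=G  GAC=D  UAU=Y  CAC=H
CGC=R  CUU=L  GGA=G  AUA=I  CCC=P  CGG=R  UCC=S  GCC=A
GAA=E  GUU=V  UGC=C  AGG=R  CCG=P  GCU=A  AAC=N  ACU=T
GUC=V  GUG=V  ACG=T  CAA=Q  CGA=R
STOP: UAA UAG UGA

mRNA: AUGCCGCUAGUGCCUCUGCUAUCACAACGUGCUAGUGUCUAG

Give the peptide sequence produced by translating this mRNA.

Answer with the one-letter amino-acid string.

start AUG at pos 0
pos 0: AUG -> M; peptide=M
pos 3: CCG -> P; peptide=MP
pos 6: CUA -> L; peptide=MPL
pos 9: GUG -> V; peptide=MPLV
pos 12: CCU -> P; peptide=MPLVP
pos 15: CUG -> L; peptide=MPLVPL
pos 18: CUA -> L; peptide=MPLVPLL
pos 21: UCA -> S; peptide=MPLVPLLS
pos 24: CAA -> Q; peptide=MPLVPLLSQ
pos 27: CGU -> R; peptide=MPLVPLLSQR
pos 30: GCU -> A; peptide=MPLVPLLSQRA
pos 33: AGU -> S; peptide=MPLVPLLSQRAS
pos 36: GUC -> V; peptide=MPLVPLLSQRASV
pos 39: UAG -> STOP

Answer: MPLVPLLSQRASV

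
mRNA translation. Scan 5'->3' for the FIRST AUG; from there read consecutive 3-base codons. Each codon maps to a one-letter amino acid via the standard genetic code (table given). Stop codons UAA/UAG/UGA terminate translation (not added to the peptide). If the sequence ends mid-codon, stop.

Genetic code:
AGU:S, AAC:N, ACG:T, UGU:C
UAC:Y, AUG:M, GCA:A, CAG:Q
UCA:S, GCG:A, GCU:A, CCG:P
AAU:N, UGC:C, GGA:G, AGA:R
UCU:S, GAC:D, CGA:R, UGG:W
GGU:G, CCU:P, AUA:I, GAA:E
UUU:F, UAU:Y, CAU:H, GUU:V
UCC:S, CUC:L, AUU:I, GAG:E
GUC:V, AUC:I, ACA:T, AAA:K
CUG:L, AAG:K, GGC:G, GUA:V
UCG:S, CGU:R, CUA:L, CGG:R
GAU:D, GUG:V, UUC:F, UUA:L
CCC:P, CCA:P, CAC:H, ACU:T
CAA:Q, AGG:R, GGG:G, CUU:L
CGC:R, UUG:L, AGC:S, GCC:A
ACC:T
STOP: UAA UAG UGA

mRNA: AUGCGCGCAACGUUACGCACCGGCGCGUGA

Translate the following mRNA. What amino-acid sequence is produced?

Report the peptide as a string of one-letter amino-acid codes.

start AUG at pos 0
pos 0: AUG -> M; peptide=M
pos 3: CGC -> R; peptide=MR
pos 6: GCA -> A; peptide=MRA
pos 9: ACG -> T; peptide=MRAT
pos 12: UUA -> L; peptide=MRATL
pos 15: CGC -> R; peptide=MRATLR
pos 18: ACC -> T; peptide=MRATLRT
pos 21: GGC -> G; peptide=MRATLRTG
pos 24: GCG -> A; peptide=MRATLRTGA
pos 27: UGA -> STOP

Answer: MRATLRTGA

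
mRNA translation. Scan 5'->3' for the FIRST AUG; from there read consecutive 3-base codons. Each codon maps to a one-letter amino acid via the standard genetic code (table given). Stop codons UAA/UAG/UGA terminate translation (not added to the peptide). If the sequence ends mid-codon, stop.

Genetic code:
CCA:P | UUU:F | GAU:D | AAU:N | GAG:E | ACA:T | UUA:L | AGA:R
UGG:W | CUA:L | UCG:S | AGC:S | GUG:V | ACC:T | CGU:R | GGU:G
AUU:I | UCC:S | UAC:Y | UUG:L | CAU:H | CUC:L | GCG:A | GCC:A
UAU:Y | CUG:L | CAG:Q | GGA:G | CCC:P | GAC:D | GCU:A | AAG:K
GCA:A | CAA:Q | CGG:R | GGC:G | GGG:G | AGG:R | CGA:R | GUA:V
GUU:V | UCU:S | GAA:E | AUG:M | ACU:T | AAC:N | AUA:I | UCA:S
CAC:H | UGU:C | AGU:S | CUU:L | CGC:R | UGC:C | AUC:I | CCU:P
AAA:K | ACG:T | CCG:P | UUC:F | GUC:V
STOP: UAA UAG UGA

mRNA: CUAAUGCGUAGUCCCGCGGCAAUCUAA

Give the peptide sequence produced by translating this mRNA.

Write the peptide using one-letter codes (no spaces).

Answer: MRSPAAI

Derivation:
start AUG at pos 3
pos 3: AUG -> M; peptide=M
pos 6: CGU -> R; peptide=MR
pos 9: AGU -> S; peptide=MRS
pos 12: CCC -> P; peptide=MRSP
pos 15: GCG -> A; peptide=MRSPA
pos 18: GCA -> A; peptide=MRSPAA
pos 21: AUC -> I; peptide=MRSPAAI
pos 24: UAA -> STOP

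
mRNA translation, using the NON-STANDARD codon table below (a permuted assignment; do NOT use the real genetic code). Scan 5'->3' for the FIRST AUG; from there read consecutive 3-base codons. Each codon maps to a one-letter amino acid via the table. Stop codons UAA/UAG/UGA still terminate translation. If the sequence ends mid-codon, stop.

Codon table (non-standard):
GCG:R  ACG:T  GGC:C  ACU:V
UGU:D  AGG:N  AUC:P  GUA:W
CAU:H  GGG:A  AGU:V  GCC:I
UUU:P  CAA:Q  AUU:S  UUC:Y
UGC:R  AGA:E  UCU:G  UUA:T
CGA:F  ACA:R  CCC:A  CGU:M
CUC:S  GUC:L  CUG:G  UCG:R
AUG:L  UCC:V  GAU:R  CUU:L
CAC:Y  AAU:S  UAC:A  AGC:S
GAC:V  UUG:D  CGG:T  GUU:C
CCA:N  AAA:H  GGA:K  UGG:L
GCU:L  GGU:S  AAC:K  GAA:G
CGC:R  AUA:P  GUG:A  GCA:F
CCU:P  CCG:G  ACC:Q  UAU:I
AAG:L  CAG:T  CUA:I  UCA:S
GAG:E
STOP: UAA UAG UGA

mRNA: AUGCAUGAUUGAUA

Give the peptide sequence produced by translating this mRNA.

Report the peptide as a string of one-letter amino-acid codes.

start AUG at pos 0
pos 0: AUG -> L; peptide=L
pos 3: CAU -> H; peptide=LH
pos 6: GAU -> R; peptide=LHR
pos 9: UGA -> STOP

Answer: LHR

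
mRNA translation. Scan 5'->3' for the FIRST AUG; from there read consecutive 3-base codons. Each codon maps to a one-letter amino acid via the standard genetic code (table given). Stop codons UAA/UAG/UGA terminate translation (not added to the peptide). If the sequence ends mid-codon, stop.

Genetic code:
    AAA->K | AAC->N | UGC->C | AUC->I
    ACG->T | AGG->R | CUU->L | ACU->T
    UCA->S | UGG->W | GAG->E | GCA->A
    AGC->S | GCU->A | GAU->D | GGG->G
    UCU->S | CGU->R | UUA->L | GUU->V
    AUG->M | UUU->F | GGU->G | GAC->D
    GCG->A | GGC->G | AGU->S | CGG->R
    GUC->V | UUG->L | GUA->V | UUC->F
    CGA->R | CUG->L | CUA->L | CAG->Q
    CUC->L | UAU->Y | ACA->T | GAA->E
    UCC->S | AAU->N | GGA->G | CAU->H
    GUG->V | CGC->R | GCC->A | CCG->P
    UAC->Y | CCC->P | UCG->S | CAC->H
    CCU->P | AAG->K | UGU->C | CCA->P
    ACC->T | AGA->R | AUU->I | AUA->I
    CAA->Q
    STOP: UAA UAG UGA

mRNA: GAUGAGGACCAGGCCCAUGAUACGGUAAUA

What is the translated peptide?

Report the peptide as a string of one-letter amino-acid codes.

Answer: MRTRPMIR

Derivation:
start AUG at pos 1
pos 1: AUG -> M; peptide=M
pos 4: AGG -> R; peptide=MR
pos 7: ACC -> T; peptide=MRT
pos 10: AGG -> R; peptide=MRTR
pos 13: CCC -> P; peptide=MRTRP
pos 16: AUG -> M; peptide=MRTRPM
pos 19: AUA -> I; peptide=MRTRPMI
pos 22: CGG -> R; peptide=MRTRPMIR
pos 25: UAA -> STOP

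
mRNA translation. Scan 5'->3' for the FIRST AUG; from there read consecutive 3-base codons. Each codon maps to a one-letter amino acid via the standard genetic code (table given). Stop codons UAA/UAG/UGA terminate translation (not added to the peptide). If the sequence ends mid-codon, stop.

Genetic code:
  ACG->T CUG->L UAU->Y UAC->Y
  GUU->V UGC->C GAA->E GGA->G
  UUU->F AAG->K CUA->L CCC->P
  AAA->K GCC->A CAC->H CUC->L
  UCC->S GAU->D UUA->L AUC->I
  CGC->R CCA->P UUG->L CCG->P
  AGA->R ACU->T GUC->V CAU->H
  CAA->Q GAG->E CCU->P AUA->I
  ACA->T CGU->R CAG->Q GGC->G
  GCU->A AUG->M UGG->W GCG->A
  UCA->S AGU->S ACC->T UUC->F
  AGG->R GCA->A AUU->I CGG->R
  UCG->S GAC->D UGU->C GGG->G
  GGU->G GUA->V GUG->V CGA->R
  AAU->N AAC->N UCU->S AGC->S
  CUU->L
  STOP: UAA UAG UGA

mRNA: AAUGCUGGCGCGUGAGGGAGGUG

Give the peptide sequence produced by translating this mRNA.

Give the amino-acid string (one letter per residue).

start AUG at pos 1
pos 1: AUG -> M; peptide=M
pos 4: CUG -> L; peptide=ML
pos 7: GCG -> A; peptide=MLA
pos 10: CGU -> R; peptide=MLAR
pos 13: GAG -> E; peptide=MLARE
pos 16: GGA -> G; peptide=MLAREG
pos 19: GGU -> G; peptide=MLAREGG
pos 22: only 1 nt remain (<3), stop (end of mRNA)

Answer: MLAREGG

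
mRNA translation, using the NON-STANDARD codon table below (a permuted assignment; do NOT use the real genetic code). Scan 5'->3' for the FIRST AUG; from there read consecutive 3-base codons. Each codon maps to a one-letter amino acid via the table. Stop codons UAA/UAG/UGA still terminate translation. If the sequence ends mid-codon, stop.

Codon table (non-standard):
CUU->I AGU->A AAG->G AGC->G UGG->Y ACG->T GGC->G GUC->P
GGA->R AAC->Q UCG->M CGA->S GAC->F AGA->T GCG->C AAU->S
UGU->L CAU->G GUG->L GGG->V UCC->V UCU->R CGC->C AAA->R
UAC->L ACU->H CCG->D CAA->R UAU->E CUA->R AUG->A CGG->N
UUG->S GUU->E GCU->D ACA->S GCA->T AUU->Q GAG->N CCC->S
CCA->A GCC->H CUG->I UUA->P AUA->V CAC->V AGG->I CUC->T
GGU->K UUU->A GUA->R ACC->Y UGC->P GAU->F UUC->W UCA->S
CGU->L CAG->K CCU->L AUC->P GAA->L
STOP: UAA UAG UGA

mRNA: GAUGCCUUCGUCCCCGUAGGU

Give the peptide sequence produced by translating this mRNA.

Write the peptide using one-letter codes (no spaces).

start AUG at pos 1
pos 1: AUG -> A; peptide=A
pos 4: CCU -> L; peptide=AL
pos 7: UCG -> M; peptide=ALM
pos 10: UCC -> V; peptide=ALMV
pos 13: CCG -> D; peptide=ALMVD
pos 16: UAG -> STOP

Answer: ALMVD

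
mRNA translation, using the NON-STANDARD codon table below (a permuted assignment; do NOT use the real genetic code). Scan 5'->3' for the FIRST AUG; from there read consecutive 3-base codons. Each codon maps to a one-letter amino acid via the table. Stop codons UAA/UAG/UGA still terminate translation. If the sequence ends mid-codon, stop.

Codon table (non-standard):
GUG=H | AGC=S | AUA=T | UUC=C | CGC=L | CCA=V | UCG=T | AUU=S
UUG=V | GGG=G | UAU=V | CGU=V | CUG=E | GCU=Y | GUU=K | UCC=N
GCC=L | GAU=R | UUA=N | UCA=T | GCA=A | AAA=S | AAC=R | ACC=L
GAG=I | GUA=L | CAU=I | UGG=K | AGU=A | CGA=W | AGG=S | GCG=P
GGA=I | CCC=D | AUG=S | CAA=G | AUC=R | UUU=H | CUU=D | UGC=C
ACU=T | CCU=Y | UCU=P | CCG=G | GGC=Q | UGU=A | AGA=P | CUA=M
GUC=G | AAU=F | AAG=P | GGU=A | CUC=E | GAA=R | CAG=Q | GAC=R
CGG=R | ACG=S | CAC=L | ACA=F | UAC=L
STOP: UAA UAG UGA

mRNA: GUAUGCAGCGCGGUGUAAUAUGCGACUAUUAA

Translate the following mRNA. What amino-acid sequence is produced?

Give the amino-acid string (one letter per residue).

Answer: SQLALTCRV

Derivation:
start AUG at pos 2
pos 2: AUG -> S; peptide=S
pos 5: CAG -> Q; peptide=SQ
pos 8: CGC -> L; peptide=SQL
pos 11: GGU -> A; peptide=SQLA
pos 14: GUA -> L; peptide=SQLAL
pos 17: AUA -> T; peptide=SQLALT
pos 20: UGC -> C; peptide=SQLALTC
pos 23: GAC -> R; peptide=SQLALTCR
pos 26: UAU -> V; peptide=SQLALTCRV
pos 29: UAA -> STOP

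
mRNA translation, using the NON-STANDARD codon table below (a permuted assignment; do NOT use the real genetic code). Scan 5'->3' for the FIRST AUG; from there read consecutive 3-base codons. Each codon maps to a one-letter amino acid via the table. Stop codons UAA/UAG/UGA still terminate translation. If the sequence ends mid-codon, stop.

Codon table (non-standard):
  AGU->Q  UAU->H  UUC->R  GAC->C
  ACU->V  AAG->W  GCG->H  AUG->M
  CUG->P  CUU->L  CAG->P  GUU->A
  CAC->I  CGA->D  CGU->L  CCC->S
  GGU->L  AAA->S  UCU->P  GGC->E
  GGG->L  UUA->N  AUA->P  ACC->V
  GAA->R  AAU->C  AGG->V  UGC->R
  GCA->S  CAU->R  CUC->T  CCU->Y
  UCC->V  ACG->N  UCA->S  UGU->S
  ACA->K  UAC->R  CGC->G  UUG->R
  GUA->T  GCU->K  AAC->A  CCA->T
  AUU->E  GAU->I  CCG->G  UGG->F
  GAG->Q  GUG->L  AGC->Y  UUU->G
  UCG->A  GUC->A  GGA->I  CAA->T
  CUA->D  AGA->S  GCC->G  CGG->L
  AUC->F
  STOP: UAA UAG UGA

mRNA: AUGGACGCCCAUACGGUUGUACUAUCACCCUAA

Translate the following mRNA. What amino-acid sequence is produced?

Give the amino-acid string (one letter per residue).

Answer: MCGRNATDSS

Derivation:
start AUG at pos 0
pos 0: AUG -> M; peptide=M
pos 3: GAC -> C; peptide=MC
pos 6: GCC -> G; peptide=MCG
pos 9: CAU -> R; peptide=MCGR
pos 12: ACG -> N; peptide=MCGRN
pos 15: GUU -> A; peptide=MCGRNA
pos 18: GUA -> T; peptide=MCGRNAT
pos 21: CUA -> D; peptide=MCGRNATD
pos 24: UCA -> S; peptide=MCGRNATDS
pos 27: CCC -> S; peptide=MCGRNATDSS
pos 30: UAA -> STOP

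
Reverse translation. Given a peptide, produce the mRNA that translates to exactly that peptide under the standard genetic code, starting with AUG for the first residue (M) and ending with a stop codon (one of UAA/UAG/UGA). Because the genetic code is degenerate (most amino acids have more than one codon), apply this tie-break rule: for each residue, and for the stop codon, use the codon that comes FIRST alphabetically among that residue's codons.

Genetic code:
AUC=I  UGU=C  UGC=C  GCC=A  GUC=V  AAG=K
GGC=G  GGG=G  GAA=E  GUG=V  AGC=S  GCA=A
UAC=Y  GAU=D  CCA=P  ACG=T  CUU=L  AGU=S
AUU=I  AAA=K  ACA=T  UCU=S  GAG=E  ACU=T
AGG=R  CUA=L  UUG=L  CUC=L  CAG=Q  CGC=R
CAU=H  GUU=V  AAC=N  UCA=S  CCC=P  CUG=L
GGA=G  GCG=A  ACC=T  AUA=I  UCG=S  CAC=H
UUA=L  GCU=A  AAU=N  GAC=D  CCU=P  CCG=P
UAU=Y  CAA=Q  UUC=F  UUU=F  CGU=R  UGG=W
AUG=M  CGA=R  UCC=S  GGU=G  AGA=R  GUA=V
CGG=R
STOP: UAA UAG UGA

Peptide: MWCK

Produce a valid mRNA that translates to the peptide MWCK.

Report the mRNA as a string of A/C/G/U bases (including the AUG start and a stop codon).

Answer: mRNA: AUGUGGUGCAAAUAA

Derivation:
residue 1: M -> AUG (start codon)
residue 2: W -> UGG (only codon)
residue 3: C codons sorted = UGC,UGU -> pick first = UGC
residue 4: K codons sorted = AAA,AAG -> pick first = AAA
terminator: stop codons sorted = UAA,UAG,UGA -> pick first = UAA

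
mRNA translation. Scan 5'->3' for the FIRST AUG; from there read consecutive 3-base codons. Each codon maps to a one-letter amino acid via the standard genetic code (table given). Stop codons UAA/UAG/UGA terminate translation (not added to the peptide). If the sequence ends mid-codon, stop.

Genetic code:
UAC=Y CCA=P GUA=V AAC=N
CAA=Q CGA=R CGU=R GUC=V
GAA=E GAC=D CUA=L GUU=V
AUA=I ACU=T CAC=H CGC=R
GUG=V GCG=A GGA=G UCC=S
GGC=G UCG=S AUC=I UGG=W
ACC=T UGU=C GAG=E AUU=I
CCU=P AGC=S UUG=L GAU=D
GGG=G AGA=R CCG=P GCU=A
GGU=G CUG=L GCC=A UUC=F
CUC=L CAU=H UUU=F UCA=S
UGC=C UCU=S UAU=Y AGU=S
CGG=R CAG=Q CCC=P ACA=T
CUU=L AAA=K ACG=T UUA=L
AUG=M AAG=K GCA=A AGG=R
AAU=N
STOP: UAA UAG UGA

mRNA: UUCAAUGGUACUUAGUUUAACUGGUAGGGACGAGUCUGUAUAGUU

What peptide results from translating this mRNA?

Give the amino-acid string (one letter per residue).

start AUG at pos 4
pos 4: AUG -> M; peptide=M
pos 7: GUA -> V; peptide=MV
pos 10: CUU -> L; peptide=MVL
pos 13: AGU -> S; peptide=MVLS
pos 16: UUA -> L; peptide=MVLSL
pos 19: ACU -> T; peptide=MVLSLT
pos 22: GGU -> G; peptide=MVLSLTG
pos 25: AGG -> R; peptide=MVLSLTGR
pos 28: GAC -> D; peptide=MVLSLTGRD
pos 31: GAG -> E; peptide=MVLSLTGRDE
pos 34: UCU -> S; peptide=MVLSLTGRDES
pos 37: GUA -> V; peptide=MVLSLTGRDESV
pos 40: UAG -> STOP

Answer: MVLSLTGRDESV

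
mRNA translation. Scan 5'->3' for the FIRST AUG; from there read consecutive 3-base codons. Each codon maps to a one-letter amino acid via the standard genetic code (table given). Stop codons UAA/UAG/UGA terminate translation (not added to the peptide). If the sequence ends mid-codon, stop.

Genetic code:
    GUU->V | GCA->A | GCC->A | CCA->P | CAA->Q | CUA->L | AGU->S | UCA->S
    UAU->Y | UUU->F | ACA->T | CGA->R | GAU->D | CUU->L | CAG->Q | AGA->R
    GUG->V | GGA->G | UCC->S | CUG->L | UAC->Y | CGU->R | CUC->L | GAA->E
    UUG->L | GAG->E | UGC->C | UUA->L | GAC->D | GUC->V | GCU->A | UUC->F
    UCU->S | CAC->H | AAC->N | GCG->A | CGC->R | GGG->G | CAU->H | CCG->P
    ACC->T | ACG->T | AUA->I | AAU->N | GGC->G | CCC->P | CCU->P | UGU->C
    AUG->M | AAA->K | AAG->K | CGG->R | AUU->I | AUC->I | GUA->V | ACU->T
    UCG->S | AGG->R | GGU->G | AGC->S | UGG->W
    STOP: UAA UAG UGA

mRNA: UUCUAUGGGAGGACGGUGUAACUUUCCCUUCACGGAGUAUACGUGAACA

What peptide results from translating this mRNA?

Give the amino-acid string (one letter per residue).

Answer: MGGRCNFPFTEYT

Derivation:
start AUG at pos 4
pos 4: AUG -> M; peptide=M
pos 7: GGA -> G; peptide=MG
pos 10: GGA -> G; peptide=MGG
pos 13: CGG -> R; peptide=MGGR
pos 16: UGU -> C; peptide=MGGRC
pos 19: AAC -> N; peptide=MGGRCN
pos 22: UUU -> F; peptide=MGGRCNF
pos 25: CCC -> P; peptide=MGGRCNFP
pos 28: UUC -> F; peptide=MGGRCNFPF
pos 31: ACG -> T; peptide=MGGRCNFPFT
pos 34: GAG -> E; peptide=MGGRCNFPFTE
pos 37: UAU -> Y; peptide=MGGRCNFPFTEY
pos 40: ACG -> T; peptide=MGGRCNFPFTEYT
pos 43: UGA -> STOP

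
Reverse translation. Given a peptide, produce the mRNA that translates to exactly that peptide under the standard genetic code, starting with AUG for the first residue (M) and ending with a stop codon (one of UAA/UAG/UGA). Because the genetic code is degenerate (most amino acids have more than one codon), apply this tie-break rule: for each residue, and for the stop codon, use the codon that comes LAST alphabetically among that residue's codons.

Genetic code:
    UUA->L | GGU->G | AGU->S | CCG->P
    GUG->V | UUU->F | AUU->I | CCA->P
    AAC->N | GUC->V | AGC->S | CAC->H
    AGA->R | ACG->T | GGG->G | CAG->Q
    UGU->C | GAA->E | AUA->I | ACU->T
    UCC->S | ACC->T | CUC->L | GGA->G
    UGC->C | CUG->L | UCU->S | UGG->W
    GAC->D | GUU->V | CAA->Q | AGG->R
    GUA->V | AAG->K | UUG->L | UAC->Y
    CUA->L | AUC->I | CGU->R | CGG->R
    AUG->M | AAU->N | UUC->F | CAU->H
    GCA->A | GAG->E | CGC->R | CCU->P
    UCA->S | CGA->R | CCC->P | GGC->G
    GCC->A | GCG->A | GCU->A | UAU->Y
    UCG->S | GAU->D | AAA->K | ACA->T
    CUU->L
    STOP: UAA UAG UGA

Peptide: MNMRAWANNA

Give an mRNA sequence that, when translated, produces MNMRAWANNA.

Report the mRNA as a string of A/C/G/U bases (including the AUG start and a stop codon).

residue 1: M -> AUG (start codon)
residue 2: N codons sorted = AAC,AAU -> pick last = AAU
residue 3: M -> AUG (only codon)
residue 4: R codons sorted = AGA,AGG,CGA,CGC,CGG,CGU -> pick last = CGU
residue 5: A codons sorted = GCA,GCC,GCG,GCU -> pick last = GCU
residue 6: W -> UGG (only codon)
residue 7: A codons sorted = GCA,GCC,GCG,GCU -> pick last = GCU
residue 8: N codons sorted = AAC,AAU -> pick last = AAU
residue 9: N codons sorted = AAC,AAU -> pick last = AAU
residue 10: A codons sorted = GCA,GCC,GCG,GCU -> pick last = GCU
terminator: stop codons sorted = UAA,UAG,UGA -> pick last = UGA

Answer: mRNA: AUGAAUAUGCGUGCUUGGGCUAAUAAUGCUUGA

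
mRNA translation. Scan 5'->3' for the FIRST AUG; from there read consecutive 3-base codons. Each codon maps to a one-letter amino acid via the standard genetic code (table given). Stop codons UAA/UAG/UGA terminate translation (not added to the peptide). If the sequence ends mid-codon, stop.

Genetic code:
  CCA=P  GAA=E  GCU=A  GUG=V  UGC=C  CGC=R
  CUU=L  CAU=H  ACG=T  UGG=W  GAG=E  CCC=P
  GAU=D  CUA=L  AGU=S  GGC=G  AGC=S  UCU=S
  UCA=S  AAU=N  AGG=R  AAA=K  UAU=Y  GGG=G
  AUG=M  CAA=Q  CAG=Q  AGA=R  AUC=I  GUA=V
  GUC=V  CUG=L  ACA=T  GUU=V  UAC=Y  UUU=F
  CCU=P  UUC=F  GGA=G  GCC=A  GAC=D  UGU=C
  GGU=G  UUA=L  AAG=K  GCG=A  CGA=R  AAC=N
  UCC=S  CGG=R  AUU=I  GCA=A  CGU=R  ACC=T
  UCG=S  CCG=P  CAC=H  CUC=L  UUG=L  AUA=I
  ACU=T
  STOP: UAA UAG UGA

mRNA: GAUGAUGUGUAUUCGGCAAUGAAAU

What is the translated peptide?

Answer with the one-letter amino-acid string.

Answer: MMCIRQ

Derivation:
start AUG at pos 1
pos 1: AUG -> M; peptide=M
pos 4: AUG -> M; peptide=MM
pos 7: UGU -> C; peptide=MMC
pos 10: AUU -> I; peptide=MMCI
pos 13: CGG -> R; peptide=MMCIR
pos 16: CAA -> Q; peptide=MMCIRQ
pos 19: UGA -> STOP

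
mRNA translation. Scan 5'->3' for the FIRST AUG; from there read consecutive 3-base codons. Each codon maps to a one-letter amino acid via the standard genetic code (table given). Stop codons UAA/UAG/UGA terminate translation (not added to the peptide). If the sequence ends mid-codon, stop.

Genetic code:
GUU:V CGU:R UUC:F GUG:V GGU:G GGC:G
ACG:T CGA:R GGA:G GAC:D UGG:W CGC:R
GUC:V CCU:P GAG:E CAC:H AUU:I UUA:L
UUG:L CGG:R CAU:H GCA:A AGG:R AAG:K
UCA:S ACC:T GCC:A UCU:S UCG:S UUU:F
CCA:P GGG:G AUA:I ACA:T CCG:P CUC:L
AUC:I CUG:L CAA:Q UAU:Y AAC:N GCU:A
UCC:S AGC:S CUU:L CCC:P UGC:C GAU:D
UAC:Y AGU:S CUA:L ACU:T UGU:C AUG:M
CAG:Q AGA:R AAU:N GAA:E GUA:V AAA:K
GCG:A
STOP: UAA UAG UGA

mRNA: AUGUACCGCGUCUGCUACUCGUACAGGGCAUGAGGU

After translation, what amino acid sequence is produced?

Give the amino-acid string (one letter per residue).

start AUG at pos 0
pos 0: AUG -> M; peptide=M
pos 3: UAC -> Y; peptide=MY
pos 6: CGC -> R; peptide=MYR
pos 9: GUC -> V; peptide=MYRV
pos 12: UGC -> C; peptide=MYRVC
pos 15: UAC -> Y; peptide=MYRVCY
pos 18: UCG -> S; peptide=MYRVCYS
pos 21: UAC -> Y; peptide=MYRVCYSY
pos 24: AGG -> R; peptide=MYRVCYSYR
pos 27: GCA -> A; peptide=MYRVCYSYRA
pos 30: UGA -> STOP

Answer: MYRVCYSYRA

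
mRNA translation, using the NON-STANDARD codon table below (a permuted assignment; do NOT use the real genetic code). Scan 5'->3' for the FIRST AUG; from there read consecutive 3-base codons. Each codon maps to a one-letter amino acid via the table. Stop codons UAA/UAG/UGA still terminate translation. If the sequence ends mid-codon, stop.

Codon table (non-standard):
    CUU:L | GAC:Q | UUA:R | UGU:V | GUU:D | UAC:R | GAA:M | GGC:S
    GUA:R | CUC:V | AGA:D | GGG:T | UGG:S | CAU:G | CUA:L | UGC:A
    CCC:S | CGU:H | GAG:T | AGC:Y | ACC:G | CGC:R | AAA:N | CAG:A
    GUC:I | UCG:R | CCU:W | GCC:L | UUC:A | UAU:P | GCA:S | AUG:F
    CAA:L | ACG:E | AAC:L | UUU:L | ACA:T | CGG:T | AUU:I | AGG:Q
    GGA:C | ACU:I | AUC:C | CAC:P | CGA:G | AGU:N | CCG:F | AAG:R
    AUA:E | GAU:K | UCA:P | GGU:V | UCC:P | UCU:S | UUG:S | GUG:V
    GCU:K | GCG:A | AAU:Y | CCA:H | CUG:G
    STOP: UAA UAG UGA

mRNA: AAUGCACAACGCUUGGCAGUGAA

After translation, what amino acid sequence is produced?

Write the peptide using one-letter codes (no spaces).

Answer: FPLKSA

Derivation:
start AUG at pos 1
pos 1: AUG -> F; peptide=F
pos 4: CAC -> P; peptide=FP
pos 7: AAC -> L; peptide=FPL
pos 10: GCU -> K; peptide=FPLK
pos 13: UGG -> S; peptide=FPLKS
pos 16: CAG -> A; peptide=FPLKSA
pos 19: UGA -> STOP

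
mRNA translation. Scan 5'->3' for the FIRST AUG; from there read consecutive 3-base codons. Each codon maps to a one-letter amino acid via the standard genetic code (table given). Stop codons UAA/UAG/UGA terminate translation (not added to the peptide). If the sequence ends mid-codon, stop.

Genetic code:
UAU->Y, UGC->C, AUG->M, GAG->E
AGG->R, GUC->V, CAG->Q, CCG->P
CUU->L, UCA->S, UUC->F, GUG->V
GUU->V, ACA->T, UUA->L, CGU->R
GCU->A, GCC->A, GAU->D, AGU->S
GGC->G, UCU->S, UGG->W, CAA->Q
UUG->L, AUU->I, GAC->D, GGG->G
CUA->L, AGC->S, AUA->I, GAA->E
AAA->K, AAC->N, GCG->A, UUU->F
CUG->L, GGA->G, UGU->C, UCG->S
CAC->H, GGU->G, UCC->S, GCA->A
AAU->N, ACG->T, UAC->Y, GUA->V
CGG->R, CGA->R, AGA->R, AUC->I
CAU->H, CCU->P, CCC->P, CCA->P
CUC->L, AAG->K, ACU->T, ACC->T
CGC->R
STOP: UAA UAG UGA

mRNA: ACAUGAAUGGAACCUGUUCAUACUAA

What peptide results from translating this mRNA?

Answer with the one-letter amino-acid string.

Answer: MNGTCSY

Derivation:
start AUG at pos 2
pos 2: AUG -> M; peptide=M
pos 5: AAU -> N; peptide=MN
pos 8: GGA -> G; peptide=MNG
pos 11: ACC -> T; peptide=MNGT
pos 14: UGU -> C; peptide=MNGTC
pos 17: UCA -> S; peptide=MNGTCS
pos 20: UAC -> Y; peptide=MNGTCSY
pos 23: UAA -> STOP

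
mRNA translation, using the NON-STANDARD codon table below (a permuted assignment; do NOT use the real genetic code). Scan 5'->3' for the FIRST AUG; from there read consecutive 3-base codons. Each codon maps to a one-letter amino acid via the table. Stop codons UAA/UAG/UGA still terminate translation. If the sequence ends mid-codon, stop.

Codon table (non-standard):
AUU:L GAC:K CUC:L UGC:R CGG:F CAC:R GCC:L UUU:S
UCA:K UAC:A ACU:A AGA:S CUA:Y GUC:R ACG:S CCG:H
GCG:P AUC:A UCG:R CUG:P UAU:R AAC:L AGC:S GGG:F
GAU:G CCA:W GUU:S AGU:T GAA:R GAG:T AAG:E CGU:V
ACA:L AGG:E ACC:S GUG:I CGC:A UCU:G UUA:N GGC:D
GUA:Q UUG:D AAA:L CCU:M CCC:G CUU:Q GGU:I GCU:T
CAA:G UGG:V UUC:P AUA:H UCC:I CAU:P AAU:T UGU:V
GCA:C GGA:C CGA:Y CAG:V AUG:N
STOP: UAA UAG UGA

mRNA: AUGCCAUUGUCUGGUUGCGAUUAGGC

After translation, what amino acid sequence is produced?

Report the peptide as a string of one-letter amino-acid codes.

start AUG at pos 0
pos 0: AUG -> N; peptide=N
pos 3: CCA -> W; peptide=NW
pos 6: UUG -> D; peptide=NWD
pos 9: UCU -> G; peptide=NWDG
pos 12: GGU -> I; peptide=NWDGI
pos 15: UGC -> R; peptide=NWDGIR
pos 18: GAU -> G; peptide=NWDGIRG
pos 21: UAG -> STOP

Answer: NWDGIRG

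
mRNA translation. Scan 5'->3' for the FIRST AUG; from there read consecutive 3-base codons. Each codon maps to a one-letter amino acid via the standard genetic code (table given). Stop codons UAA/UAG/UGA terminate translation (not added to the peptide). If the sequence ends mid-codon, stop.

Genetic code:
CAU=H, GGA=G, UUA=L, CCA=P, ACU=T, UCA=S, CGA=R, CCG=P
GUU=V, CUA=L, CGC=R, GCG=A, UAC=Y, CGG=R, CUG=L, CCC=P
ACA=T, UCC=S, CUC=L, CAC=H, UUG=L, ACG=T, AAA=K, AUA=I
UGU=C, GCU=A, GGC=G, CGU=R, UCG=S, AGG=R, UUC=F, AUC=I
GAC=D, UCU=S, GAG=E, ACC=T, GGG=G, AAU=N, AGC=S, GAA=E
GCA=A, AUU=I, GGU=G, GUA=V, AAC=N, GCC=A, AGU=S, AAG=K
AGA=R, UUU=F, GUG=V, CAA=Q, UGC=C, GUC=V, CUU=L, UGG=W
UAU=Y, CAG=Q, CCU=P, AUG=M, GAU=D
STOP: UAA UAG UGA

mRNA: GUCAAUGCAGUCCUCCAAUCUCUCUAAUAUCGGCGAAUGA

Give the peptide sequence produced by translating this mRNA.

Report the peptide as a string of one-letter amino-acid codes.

start AUG at pos 4
pos 4: AUG -> M; peptide=M
pos 7: CAG -> Q; peptide=MQ
pos 10: UCC -> S; peptide=MQS
pos 13: UCC -> S; peptide=MQSS
pos 16: AAU -> N; peptide=MQSSN
pos 19: CUC -> L; peptide=MQSSNL
pos 22: UCU -> S; peptide=MQSSNLS
pos 25: AAU -> N; peptide=MQSSNLSN
pos 28: AUC -> I; peptide=MQSSNLSNI
pos 31: GGC -> G; peptide=MQSSNLSNIG
pos 34: GAA -> E; peptide=MQSSNLSNIGE
pos 37: UGA -> STOP

Answer: MQSSNLSNIGE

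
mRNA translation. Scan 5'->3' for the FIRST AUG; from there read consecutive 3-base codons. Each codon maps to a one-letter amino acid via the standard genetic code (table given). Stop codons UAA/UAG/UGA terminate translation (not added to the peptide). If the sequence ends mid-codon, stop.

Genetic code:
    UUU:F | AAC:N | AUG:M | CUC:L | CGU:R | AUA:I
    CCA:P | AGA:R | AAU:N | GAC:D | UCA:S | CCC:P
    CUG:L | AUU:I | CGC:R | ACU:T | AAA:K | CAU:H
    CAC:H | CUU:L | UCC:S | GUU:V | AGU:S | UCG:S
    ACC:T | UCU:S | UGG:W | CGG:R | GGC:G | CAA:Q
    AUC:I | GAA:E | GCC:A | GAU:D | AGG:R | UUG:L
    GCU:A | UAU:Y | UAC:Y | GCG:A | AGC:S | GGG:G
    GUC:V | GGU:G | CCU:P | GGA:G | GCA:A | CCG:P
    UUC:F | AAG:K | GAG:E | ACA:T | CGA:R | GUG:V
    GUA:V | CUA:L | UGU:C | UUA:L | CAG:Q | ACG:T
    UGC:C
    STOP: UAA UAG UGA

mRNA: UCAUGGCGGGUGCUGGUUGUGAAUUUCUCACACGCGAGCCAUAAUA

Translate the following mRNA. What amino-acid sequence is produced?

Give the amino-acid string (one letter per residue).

Answer: MAGAGCEFLTREP

Derivation:
start AUG at pos 2
pos 2: AUG -> M; peptide=M
pos 5: GCG -> A; peptide=MA
pos 8: GGU -> G; peptide=MAG
pos 11: GCU -> A; peptide=MAGA
pos 14: GGU -> G; peptide=MAGAG
pos 17: UGU -> C; peptide=MAGAGC
pos 20: GAA -> E; peptide=MAGAGCE
pos 23: UUU -> F; peptide=MAGAGCEF
pos 26: CUC -> L; peptide=MAGAGCEFL
pos 29: ACA -> T; peptide=MAGAGCEFLT
pos 32: CGC -> R; peptide=MAGAGCEFLTR
pos 35: GAG -> E; peptide=MAGAGCEFLTRE
pos 38: CCA -> P; peptide=MAGAGCEFLTREP
pos 41: UAA -> STOP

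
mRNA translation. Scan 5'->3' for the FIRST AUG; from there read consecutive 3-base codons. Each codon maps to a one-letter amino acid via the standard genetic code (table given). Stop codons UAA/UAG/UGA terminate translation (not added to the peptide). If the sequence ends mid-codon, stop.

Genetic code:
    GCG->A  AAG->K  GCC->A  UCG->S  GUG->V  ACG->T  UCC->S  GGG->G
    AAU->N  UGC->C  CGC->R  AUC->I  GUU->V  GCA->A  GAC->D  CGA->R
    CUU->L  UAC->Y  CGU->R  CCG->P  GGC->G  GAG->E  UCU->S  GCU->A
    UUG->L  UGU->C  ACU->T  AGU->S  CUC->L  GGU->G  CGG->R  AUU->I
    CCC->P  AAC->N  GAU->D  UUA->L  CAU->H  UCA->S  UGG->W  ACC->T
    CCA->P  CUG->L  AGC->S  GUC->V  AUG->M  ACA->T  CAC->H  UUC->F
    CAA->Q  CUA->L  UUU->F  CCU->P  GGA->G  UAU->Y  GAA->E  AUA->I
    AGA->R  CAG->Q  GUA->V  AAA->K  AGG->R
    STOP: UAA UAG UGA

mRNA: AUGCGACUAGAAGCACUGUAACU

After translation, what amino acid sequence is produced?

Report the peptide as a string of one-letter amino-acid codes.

Answer: MRLEAL

Derivation:
start AUG at pos 0
pos 0: AUG -> M; peptide=M
pos 3: CGA -> R; peptide=MR
pos 6: CUA -> L; peptide=MRL
pos 9: GAA -> E; peptide=MRLE
pos 12: GCA -> A; peptide=MRLEA
pos 15: CUG -> L; peptide=MRLEAL
pos 18: UAA -> STOP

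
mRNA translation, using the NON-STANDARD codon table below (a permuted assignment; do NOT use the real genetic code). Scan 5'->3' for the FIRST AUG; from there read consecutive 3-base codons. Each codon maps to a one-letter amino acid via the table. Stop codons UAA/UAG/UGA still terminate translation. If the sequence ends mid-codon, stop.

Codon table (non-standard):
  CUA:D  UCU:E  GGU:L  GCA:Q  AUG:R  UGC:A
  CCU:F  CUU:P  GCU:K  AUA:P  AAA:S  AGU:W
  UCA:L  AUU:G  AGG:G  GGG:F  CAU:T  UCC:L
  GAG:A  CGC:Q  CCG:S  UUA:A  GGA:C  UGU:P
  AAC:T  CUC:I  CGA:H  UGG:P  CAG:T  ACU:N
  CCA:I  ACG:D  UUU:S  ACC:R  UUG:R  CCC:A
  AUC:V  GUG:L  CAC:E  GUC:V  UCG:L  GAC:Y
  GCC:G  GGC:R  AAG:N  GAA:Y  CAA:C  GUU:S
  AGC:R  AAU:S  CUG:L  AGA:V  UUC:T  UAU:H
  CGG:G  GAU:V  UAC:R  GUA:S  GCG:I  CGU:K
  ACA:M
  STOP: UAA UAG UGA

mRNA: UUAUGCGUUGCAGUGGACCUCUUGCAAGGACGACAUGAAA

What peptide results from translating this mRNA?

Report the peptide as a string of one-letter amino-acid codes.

start AUG at pos 2
pos 2: AUG -> R; peptide=R
pos 5: CGU -> K; peptide=RK
pos 8: UGC -> A; peptide=RKA
pos 11: AGU -> W; peptide=RKAW
pos 14: GGA -> C; peptide=RKAWC
pos 17: CCU -> F; peptide=RKAWCF
pos 20: CUU -> P; peptide=RKAWCFP
pos 23: GCA -> Q; peptide=RKAWCFPQ
pos 26: AGG -> G; peptide=RKAWCFPQG
pos 29: ACG -> D; peptide=RKAWCFPQGD
pos 32: ACA -> M; peptide=RKAWCFPQGDM
pos 35: UGA -> STOP

Answer: RKAWCFPQGDM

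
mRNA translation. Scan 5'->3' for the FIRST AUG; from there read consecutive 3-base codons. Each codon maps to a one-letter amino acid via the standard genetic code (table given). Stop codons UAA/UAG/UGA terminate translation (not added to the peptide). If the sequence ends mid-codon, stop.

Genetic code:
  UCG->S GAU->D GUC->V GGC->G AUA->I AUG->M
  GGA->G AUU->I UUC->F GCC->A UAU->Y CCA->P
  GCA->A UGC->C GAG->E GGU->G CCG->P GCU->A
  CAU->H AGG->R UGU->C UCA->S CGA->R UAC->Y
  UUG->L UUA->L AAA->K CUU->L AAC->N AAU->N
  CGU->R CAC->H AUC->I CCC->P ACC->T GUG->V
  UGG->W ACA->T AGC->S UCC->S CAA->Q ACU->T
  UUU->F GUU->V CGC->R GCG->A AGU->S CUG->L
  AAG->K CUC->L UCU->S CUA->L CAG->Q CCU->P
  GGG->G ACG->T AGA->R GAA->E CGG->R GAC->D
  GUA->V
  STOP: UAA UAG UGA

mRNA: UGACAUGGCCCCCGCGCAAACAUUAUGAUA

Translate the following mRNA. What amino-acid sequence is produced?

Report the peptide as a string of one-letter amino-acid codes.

Answer: MAPAQTL

Derivation:
start AUG at pos 4
pos 4: AUG -> M; peptide=M
pos 7: GCC -> A; peptide=MA
pos 10: CCC -> P; peptide=MAP
pos 13: GCG -> A; peptide=MAPA
pos 16: CAA -> Q; peptide=MAPAQ
pos 19: ACA -> T; peptide=MAPAQT
pos 22: UUA -> L; peptide=MAPAQTL
pos 25: UGA -> STOP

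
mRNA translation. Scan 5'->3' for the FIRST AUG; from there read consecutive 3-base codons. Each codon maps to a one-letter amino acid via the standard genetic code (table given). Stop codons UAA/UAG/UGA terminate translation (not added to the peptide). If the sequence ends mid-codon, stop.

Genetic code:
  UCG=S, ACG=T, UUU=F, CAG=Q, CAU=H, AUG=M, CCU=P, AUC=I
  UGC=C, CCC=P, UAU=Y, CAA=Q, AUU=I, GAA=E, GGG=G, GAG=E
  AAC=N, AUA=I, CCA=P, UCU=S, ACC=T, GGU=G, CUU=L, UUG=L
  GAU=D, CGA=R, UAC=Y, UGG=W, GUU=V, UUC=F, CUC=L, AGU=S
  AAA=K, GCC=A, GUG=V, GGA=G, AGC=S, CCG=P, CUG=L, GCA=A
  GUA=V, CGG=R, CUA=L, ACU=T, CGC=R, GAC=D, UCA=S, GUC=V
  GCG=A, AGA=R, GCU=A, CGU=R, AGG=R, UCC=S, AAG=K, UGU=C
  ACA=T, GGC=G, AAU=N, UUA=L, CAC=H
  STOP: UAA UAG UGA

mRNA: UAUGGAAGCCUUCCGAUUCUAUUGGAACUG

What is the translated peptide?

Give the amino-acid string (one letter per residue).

start AUG at pos 1
pos 1: AUG -> M; peptide=M
pos 4: GAA -> E; peptide=ME
pos 7: GCC -> A; peptide=MEA
pos 10: UUC -> F; peptide=MEAF
pos 13: CGA -> R; peptide=MEAFR
pos 16: UUC -> F; peptide=MEAFRF
pos 19: UAU -> Y; peptide=MEAFRFY
pos 22: UGG -> W; peptide=MEAFRFYW
pos 25: AAC -> N; peptide=MEAFRFYWN
pos 28: only 2 nt remain (<3), stop (end of mRNA)

Answer: MEAFRFYWN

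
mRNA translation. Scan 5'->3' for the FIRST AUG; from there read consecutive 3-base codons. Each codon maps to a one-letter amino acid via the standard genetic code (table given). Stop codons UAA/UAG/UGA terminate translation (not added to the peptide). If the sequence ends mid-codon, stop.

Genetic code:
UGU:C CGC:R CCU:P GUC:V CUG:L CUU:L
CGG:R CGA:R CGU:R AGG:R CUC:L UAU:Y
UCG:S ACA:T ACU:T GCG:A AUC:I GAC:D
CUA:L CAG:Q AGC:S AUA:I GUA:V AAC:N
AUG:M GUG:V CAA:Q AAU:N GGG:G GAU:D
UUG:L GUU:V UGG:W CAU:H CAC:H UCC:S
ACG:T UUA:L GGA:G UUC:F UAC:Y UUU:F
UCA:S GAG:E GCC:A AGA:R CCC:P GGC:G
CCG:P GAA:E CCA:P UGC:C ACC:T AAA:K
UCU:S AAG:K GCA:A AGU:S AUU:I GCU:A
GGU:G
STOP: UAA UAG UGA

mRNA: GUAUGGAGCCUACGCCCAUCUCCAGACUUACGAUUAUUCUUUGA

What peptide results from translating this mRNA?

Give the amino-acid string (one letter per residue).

Answer: MEPTPISRLTIIL

Derivation:
start AUG at pos 2
pos 2: AUG -> M; peptide=M
pos 5: GAG -> E; peptide=ME
pos 8: CCU -> P; peptide=MEP
pos 11: ACG -> T; peptide=MEPT
pos 14: CCC -> P; peptide=MEPTP
pos 17: AUC -> I; peptide=MEPTPI
pos 20: UCC -> S; peptide=MEPTPIS
pos 23: AGA -> R; peptide=MEPTPISR
pos 26: CUU -> L; peptide=MEPTPISRL
pos 29: ACG -> T; peptide=MEPTPISRLT
pos 32: AUU -> I; peptide=MEPTPISRLTI
pos 35: AUU -> I; peptide=MEPTPISRLTII
pos 38: CUU -> L; peptide=MEPTPISRLTIIL
pos 41: UGA -> STOP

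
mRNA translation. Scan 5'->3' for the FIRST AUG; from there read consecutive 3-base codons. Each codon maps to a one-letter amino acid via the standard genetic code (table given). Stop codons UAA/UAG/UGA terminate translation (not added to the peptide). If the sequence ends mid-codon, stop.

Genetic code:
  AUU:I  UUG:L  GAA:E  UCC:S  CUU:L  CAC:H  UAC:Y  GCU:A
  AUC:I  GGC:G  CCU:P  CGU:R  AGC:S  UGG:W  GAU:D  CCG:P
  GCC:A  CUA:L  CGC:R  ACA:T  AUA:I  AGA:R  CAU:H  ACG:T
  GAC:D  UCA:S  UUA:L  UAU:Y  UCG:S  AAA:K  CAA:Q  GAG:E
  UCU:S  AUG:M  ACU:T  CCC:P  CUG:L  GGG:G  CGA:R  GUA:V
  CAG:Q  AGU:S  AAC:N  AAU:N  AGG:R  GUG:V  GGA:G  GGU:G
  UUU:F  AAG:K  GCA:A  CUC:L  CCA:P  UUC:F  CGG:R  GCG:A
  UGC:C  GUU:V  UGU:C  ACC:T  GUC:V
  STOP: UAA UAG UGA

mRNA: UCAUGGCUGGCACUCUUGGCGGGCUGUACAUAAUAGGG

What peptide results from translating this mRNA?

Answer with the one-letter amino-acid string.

Answer: MAGTLGGLYIIG

Derivation:
start AUG at pos 2
pos 2: AUG -> M; peptide=M
pos 5: GCU -> A; peptide=MA
pos 8: GGC -> G; peptide=MAG
pos 11: ACU -> T; peptide=MAGT
pos 14: CUU -> L; peptide=MAGTL
pos 17: GGC -> G; peptide=MAGTLG
pos 20: GGG -> G; peptide=MAGTLGG
pos 23: CUG -> L; peptide=MAGTLGGL
pos 26: UAC -> Y; peptide=MAGTLGGLY
pos 29: AUA -> I; peptide=MAGTLGGLYI
pos 32: AUA -> I; peptide=MAGTLGGLYII
pos 35: GGG -> G; peptide=MAGTLGGLYIIG
pos 38: only 0 nt remain (<3), stop (end of mRNA)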